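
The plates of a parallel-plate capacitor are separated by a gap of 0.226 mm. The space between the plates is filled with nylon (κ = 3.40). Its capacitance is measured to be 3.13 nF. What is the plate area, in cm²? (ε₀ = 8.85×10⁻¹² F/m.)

A = Cd/(κε₀) = 3.13×10⁻⁹ × 2.26×10⁻⁴ / (3.40 × 8.85×10⁻¹²) = 2.35×10⁻² m².

A ≈ 235 cm²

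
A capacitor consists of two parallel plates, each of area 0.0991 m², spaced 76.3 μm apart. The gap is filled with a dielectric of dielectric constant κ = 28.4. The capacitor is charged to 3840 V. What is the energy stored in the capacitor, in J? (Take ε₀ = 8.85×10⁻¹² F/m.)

U ≈ 2.41 J

C = κε₀A/d = 28.4 × 8.85×10⁻¹² × 9.91×10⁻² / 7.63×10⁻⁵ = 3.26×10⁻⁷ F.
U = ½CV² = ½ × 3.26×10⁻⁷ × (3840)² = 2.41 J.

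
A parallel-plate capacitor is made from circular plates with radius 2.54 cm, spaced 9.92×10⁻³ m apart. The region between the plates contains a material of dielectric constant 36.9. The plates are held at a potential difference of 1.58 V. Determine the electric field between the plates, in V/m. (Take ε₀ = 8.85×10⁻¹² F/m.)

E = V/d = 1.58 / 9.92×10⁻³ = 1.59×10² V/m.

159 V/m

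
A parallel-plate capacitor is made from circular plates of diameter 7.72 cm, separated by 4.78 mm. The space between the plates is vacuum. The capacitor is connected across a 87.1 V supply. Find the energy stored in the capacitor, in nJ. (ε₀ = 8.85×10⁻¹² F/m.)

U ≈ 32.9 nJ

A = π(7.72/2 cm)² = 4.68×10⁻³ m².
C = ε₀A/d = 8.85×10⁻¹² × 4.68×10⁻³ / 4.78×10⁻³ = 8.67×10⁻¹² F.
U = ½CV² = ½ × 8.67×10⁻¹² × (87.1)² = 3.29×10⁻⁸ J.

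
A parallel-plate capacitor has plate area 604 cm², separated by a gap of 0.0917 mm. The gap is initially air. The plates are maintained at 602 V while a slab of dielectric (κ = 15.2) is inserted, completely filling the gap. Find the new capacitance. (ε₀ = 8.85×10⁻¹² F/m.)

88.6 nF

A = 604 cm² = 6.04×10⁻² m².
Initially C₁ = ε₀A/d = 8.85×10⁻¹² × 6.04×10⁻² / 9.17×10⁻⁵ = 5.83×10⁻⁹ F.
C = κε₀A/d scales with κ, so C₂/C₁ = κ = 15.2.
C₂ = 15.2 × 5.83×10⁻⁹ = 8.86×10⁻⁸ F.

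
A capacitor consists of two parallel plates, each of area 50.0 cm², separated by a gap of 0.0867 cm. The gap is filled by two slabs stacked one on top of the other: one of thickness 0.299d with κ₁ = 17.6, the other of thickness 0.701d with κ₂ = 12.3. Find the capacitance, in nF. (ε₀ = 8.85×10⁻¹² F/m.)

0.690 nF

A = 50.0 cm² = 5.00×10⁻³ m².
Stacked slabs ⇒ two capacitors in series, each with the full plate area.
C₁ = κ₁ε₀A/d₁ = 17.6 × 8.85×10⁻¹² × 5.00×10⁻³ / 2.59×10⁻⁴ = 3.00×10⁻⁹ F.
C₂ = κ₂ε₀A/d₂ = 12.3 × 8.85×10⁻¹² × 5.00×10⁻³ / 6.08×10⁻⁴ = 8.96×10⁻¹⁰ F.
C = (1/C₁ + 1/C₂)⁻¹ = 6.90×10⁻¹⁰ F.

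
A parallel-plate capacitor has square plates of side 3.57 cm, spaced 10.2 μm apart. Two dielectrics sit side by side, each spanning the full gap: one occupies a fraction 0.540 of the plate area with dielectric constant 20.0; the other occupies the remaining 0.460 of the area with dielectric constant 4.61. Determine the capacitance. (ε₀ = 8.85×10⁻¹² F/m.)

14.3 nF

A = (3.57 cm)² = 1.27×10⁻³ m².
Side-by-side slabs ⇒ two capacitors in parallel, each spanning the full gap.
C₁ = κ₁ε₀A₁/d = 20.0 × 8.85×10⁻¹² × 6.88×10⁻⁴ / 1.02×10⁻⁵ = 1.19×10⁻⁸ F.
C₂ = κ₂ε₀A₂/d = 4.61 × 8.85×10⁻¹² × 5.86×10⁻⁴ / 1.02×10⁻⁵ = 2.34×10⁻⁹ F.
C = C₁ + C₂ = 1.43×10⁻⁸ F.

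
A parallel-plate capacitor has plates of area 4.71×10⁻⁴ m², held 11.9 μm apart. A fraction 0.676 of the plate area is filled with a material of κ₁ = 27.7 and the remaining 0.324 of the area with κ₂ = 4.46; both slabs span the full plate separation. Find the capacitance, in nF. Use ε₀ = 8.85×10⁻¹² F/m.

7.07 nF

Side-by-side slabs ⇒ two capacitors in parallel, each spanning the full gap.
C₁ = κ₁ε₀A₁/d = 27.7 × 8.85×10⁻¹² × 3.18×10⁻⁴ / 1.19×10⁻⁵ = 6.56×10⁻⁹ F.
C₂ = κ₂ε₀A₂/d = 4.46 × 8.85×10⁻¹² × 1.53×10⁻⁴ / 1.19×10⁻⁵ = 5.06×10⁻¹⁰ F.
C = C₁ + C₂ = 7.07×10⁻⁹ F.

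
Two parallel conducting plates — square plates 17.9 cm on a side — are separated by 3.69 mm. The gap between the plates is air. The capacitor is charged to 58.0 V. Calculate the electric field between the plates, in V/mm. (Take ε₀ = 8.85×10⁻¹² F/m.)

E = V/d = 58.0 / 3.69×10⁻³ = 1.57×10⁴ V/m.

E ≈ 15.7 V/mm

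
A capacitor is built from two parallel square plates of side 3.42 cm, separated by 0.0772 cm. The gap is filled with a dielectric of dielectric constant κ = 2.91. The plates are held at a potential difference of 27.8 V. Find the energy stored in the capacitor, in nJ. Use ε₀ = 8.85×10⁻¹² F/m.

A = (3.42 cm)² = 1.17×10⁻³ m².
C = κε₀A/d = 2.91 × 8.85×10⁻¹² × 1.17×10⁻³ / 7.72×10⁻⁴ = 3.90×10⁻¹¹ F.
U = ½CV² = ½ × 3.90×10⁻¹¹ × (27.8)² = 1.51×10⁻⁸ J.

U ≈ 15.1 nJ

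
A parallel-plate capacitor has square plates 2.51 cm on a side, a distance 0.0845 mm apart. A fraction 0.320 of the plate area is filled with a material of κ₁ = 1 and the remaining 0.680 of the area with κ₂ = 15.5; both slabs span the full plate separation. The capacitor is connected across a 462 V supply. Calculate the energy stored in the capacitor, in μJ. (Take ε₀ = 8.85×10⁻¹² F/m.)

U ≈ 76.5 μJ

A = (2.51 cm)² = 6.30×10⁻⁴ m².
Side-by-side slabs ⇒ two capacitors in parallel, each spanning the full gap.
C₁ = κ₁ε₀A₁/d = 1.00 × 8.85×10⁻¹² × 2.02×10⁻⁴ / 8.45×10⁻⁵ = 2.11×10⁻¹¹ F.
C₂ = κ₂ε₀A₂/d = 15.5 × 8.85×10⁻¹² × 4.28×10⁻⁴ / 8.45×10⁻⁵ = 6.95×10⁻¹⁰ F.
C = C₁ + C₂ = 7.17×10⁻¹⁰ F.
U = ½CV² = ½ × 7.17×10⁻¹⁰ × (462)² = 7.65×10⁻⁵ J.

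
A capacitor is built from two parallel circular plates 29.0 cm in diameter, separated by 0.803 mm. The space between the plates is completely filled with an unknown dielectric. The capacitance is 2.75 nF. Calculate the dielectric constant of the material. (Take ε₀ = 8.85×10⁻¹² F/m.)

A = π(29.0/2 cm)² = 6.61×10⁻² m².
κ = Cd/(ε₀A) = 2.75×10⁻⁹ × 8.03×10⁻⁴ / (8.85×10⁻¹² × 6.61×10⁻²) = 3.78.

κ ≈ 3.78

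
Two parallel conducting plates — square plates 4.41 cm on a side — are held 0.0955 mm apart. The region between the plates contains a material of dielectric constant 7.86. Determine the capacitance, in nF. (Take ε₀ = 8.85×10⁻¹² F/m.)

1.42 nF

A = (4.41 cm)² = 1.94×10⁻³ m².
C = κε₀A/d = 7.86 × 8.85×10⁻¹² × 1.94×10⁻³ / 9.55×10⁻⁵ = 1.42×10⁻⁹ F.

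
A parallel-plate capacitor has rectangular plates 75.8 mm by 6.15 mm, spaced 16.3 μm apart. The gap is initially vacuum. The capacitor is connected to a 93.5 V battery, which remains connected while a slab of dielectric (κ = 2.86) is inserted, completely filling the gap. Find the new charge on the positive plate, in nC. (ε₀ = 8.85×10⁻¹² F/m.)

A = 75.8 × 6.15 mm² = 4.66×10⁻⁴ m².
Initially C₁ = ε₀A/d = 8.85×10⁻¹² × 4.66×10⁻⁴ / 1.63×10⁻⁵ = 2.53×10⁻¹⁰ F.
Q₁ = 2.37×10⁻⁸ C.
Battery connected ⇒ V is held fixed. C₂ = 2.86 C₁ and Q = CV, so Q₂/Q₁ = C₂/C₁ = 2.86.
Q₂ = 2.86 × 2.37×10⁻⁸ = 6.77×10⁻⁸ C.

Q ≈ 67.7 nC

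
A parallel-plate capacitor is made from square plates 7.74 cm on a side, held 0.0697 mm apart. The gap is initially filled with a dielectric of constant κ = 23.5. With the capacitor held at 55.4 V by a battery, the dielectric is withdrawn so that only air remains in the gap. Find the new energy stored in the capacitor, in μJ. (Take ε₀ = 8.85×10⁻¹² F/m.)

A = (7.74 cm)² = 5.99×10⁻³ m².
Initially C₁ = κε₀A/d = 23.5 × 8.85×10⁻¹² × 5.99×10⁻³ / 6.97×10⁻⁵ = 1.79×10⁻⁸ F.
U₁ = 2.74×10⁻⁵ J.
Battery connected ⇒ V is held fixed. C₂ = 0.0426 C₁ and U = ½CV², so U₂/U₁ = C₂/C₁ = 0.0426.
U₂ = 0.0426 × 2.74×10⁻⁵ = 1.17×10⁻⁶ J.

1.17 μJ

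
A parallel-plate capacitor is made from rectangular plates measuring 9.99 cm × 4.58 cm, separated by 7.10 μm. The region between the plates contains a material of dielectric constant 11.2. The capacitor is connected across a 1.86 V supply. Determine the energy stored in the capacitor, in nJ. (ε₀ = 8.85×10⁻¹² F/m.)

A = 9.99 × 4.58 cm² = 4.58×10⁻³ m².
C = κε₀A/d = 11.2 × 8.85×10⁻¹² × 4.58×10⁻³ / 7.10×10⁻⁶ = 6.39×10⁻⁸ F.
U = ½CV² = ½ × 6.39×10⁻⁸ × (1.86)² = 1.10×10⁻⁷ J.

U ≈ 110 nJ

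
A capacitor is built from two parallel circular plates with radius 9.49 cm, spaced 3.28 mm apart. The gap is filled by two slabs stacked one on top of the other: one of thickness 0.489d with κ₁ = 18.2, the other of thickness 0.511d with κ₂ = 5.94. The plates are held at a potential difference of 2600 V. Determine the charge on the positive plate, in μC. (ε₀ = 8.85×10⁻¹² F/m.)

A = π(9.49 cm)² = 2.83×10⁻² m².
Stacked slabs ⇒ two capacitors in series, each with the full plate area.
C₁ = κ₁ε₀A/d₁ = 18.2 × 8.85×10⁻¹² × 2.83×10⁻² / 1.60×10⁻³ = 2.84×10⁻⁹ F.
C₂ = κ₂ε₀A/d₂ = 5.94 × 8.85×10⁻¹² × 2.83×10⁻² / 1.68×10⁻³ = 8.87×10⁻¹⁰ F.
C = (1/C₁ + 1/C₂)⁻¹ = 6.76×10⁻¹⁰ F.
Q = CV = 6.76×10⁻¹⁰ × 2600 = 1.76×10⁻⁶ C.

1.76 μC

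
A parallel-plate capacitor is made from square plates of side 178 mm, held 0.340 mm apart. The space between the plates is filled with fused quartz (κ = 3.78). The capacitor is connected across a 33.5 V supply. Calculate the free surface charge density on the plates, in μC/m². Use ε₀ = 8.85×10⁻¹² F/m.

A = (178 mm)² = 3.17×10⁻² m².
C = κε₀A/d = 3.78 × 8.85×10⁻¹² × 3.17×10⁻² / 3.40×10⁻⁴ = 3.12×10⁻⁹ F.
σ = Q/A = CV/A = 3.12×10⁻⁹ × 33.5 / 3.17×10⁻² = 3.30×10⁻⁶ C/m².

σ ≈ 3.30 μC/m²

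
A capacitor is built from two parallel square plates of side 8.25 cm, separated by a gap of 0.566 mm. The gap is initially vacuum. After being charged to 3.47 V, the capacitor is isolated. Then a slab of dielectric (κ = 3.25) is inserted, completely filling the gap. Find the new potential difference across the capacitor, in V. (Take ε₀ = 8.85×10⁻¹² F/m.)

V ≈ 1.07 V

A = (8.25 cm)² = 6.81×10⁻³ m².
Initially C₁ = ε₀A/d = 8.85×10⁻¹² × 6.81×10⁻³ / 5.66×10⁻⁴ = 1.06×10⁻¹⁰ F.
V₁ = 3.47 V.
Isolated ⇒ Q is held fixed. C₂ = 3.25 C₁ and V = Q/C, so V₂/V₁ = C₁/C₂ = 0.308.
V₂ = 0.308 × 3.47 = 1.07 V.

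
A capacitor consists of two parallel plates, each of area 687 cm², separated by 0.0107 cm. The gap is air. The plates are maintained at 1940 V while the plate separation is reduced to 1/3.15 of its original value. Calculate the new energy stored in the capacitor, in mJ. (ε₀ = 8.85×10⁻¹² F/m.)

33.7 mJ

A = 687 cm² = 6.87×10⁻² m².
Initially C₁ = ε₀A/d = 8.85×10⁻¹² × 6.87×10⁻² / 1.07×10⁻⁴ = 5.68×10⁻⁹ F.
U₁ = 1.07×10⁻² J.
Battery connected ⇒ V is held fixed. C₂ = 3.15 C₁ and U = ½CV², so U₂/U₁ = C₂/C₁ = 3.15.
U₂ = 3.15 × 1.07×10⁻² = 3.37×10⁻² J.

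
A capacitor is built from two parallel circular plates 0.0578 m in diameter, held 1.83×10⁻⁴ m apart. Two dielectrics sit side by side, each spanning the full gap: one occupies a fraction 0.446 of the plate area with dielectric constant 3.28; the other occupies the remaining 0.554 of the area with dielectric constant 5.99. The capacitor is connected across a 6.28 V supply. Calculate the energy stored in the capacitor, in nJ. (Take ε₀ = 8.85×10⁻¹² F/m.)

U ≈ 12.0 nJ

A = π(0.0578/2 m)² = 2.62×10⁻³ m².
Side-by-side slabs ⇒ two capacitors in parallel, each spanning the full gap.
C₁ = κ₁ε₀A₁/d = 3.28 × 8.85×10⁻¹² × 1.17×10⁻³ / 1.83×10⁻⁴ = 1.86×10⁻¹⁰ F.
C₂ = κ₂ε₀A₂/d = 5.99 × 8.85×10⁻¹² × 1.45×10⁻³ / 1.83×10⁻⁴ = 4.21×10⁻¹⁰ F.
C = C₁ + C₂ = 6.07×10⁻¹⁰ F.
U = ½CV² = ½ × 6.07×10⁻¹⁰ × (6.28)² = 1.20×10⁻⁸ J.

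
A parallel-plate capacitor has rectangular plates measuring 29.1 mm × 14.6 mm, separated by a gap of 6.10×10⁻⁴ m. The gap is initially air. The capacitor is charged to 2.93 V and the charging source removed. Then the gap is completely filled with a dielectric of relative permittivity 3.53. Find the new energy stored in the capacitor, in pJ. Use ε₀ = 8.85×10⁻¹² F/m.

A = 29.1 × 14.6 mm² = 4.25×10⁻⁴ m².
Initially C₁ = ε₀A/d = 8.85×10⁻¹² × 4.25×10⁻⁴ / 6.10×10⁻⁴ = 6.16×10⁻¹² F.
U₁ = 2.65×10⁻¹¹ J.
Isolated ⇒ Q is held fixed. C₂ = 3.53 C₁ and U = Q²/(2C), so U₂/U₁ = C₁/C₂ = 0.283.
U₂ = 0.283 × 2.65×10⁻¹¹ = 7.50×10⁻¹² J.

U ≈ 7.50 pJ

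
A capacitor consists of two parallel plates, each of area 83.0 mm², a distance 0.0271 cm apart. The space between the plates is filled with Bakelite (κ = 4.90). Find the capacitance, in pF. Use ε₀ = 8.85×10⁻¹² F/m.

C ≈ 13.3 pF

A = 83.0 mm² = 8.30×10⁻⁵ m².
C = κε₀A/d = 4.90 × 8.85×10⁻¹² × 8.30×10⁻⁵ / 2.71×10⁻⁴ = 1.33×10⁻¹¹ F.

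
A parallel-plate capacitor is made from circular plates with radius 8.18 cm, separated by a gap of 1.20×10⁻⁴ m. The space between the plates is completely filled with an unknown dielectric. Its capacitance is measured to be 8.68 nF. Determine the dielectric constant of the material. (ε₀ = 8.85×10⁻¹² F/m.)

5.60

A = π(8.18 cm)² = 2.10×10⁻² m².
κ = Cd/(ε₀A) = 8.68×10⁻⁹ × 1.20×10⁻⁴ / (8.85×10⁻¹² × 2.10×10⁻²) = 5.60.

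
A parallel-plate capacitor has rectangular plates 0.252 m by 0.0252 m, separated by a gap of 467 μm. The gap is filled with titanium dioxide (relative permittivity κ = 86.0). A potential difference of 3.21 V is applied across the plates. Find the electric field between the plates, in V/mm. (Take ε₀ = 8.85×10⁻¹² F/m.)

E = V/d = 3.21 / 4.67×10⁻⁴ = 6.87×10³ V/m.

6.87 V/mm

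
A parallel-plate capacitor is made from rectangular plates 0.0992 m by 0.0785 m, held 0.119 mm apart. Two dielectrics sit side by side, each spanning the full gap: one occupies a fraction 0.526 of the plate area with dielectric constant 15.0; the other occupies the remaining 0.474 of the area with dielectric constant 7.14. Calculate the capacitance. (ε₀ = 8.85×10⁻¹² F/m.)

A = 0.0992 × 0.0785 m² = 7.79×10⁻³ m².
Side-by-side slabs ⇒ two capacitors in parallel, each spanning the full gap.
C₁ = κ₁ε₀A₁/d = 15.0 × 8.85×10⁻¹² × 4.10×10⁻³ / 1.19×10⁻⁴ = 4.57×10⁻⁹ F.
C₂ = κ₂ε₀A₂/d = 7.14 × 8.85×10⁻¹² × 3.69×10⁻³ / 1.19×10⁻⁴ = 1.96×10⁻⁹ F.
C = C₁ + C₂ = 6.53×10⁻⁹ F.

C ≈ 6.53 nF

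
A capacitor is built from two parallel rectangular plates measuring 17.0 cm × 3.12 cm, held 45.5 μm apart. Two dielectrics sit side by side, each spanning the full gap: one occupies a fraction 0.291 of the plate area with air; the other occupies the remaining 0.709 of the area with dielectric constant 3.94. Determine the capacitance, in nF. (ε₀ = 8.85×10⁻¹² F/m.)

3.18 nF

A = 17.0 × 3.12 cm² = 5.30×10⁻³ m².
Side-by-side slabs ⇒ two capacitors in parallel, each spanning the full gap.
C₁ = κ₁ε₀A₁/d = 1.00 × 8.85×10⁻¹² × 1.54×10⁻³ / 4.55×10⁻⁵ = 3.00×10⁻¹⁰ F.
C₂ = κ₂ε₀A₂/d = 3.94 × 8.85×10⁻¹² × 3.76×10⁻³ / 4.55×10⁻⁵ = 2.88×10⁻⁹ F.
C = C₁ + C₂ = 3.18×10⁻⁹ F.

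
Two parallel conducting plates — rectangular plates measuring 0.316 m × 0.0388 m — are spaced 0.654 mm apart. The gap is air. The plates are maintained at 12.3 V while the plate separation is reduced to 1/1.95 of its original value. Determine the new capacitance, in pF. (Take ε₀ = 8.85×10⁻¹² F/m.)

A = 0.316 × 0.0388 m² = 1.23×10⁻² m².
Initially C₁ = ε₀A/d = 8.85×10⁻¹² × 1.23×10⁻² / 6.54×10⁻⁴ = 1.66×10⁻¹⁰ F.
C = ε₀A/d scales as 1/d, so C₂/C₁ = d₁/d₂ = 1.95.
C₂ = 1.95 × 1.66×10⁻¹⁰ = 3.24×10⁻¹⁰ F.

C ≈ 324 pF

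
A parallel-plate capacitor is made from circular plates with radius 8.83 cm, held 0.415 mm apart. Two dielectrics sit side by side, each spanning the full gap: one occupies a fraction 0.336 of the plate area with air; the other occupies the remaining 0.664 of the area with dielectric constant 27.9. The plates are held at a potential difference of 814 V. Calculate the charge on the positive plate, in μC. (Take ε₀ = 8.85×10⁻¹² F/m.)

Q ≈ 8.02 μC

A = π(8.83 cm)² = 2.45×10⁻² m².
Side-by-side slabs ⇒ two capacitors in parallel, each spanning the full gap.
C₁ = κ₁ε₀A₁/d = 1.00 × 8.85×10⁻¹² × 8.23×10⁻³ / 4.15×10⁻⁴ = 1.76×10⁻¹⁰ F.
C₂ = κ₂ε₀A₂/d = 27.9 × 8.85×10⁻¹² × 1.63×10⁻² / 4.15×10⁻⁴ = 9.68×10⁻⁹ F.
C = C₁ + C₂ = 9.85×10⁻⁹ F.
Q = CV = 9.85×10⁻⁹ × 814 = 8.02×10⁻⁶ C.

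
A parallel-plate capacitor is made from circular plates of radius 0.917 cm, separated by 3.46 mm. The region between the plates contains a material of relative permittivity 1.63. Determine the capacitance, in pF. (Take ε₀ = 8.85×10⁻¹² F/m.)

C ≈ 1.10 pF

A = π(0.917 cm)² = 2.64×10⁻⁴ m².
C = κε₀A/d = 1.63 × 8.85×10⁻¹² × 2.64×10⁻⁴ / 3.46×10⁻³ = 1.10×10⁻¹² F.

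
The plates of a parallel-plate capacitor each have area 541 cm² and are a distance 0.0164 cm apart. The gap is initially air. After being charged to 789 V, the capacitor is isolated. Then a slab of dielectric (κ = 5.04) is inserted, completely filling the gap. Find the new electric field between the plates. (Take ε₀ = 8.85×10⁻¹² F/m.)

A = 541 cm² = 5.41×10⁻² m².
Initially C₁ = ε₀A/d = 8.85×10⁻¹² × 5.41×10⁻² / 1.64×10⁻⁴ = 2.92×10⁻⁹ F.
E₁ = 4.81×10⁶ V/m.
Isolated ⇒ Q is held fixed. V₂ = Q/C₂ = V₁/5.04; E = V/d, so E₂/E₁ = (V₂/V₁)(d₁/d₂) = 0.198.
E₂ = 0.198 × 4.81×10⁶ = 9.55×10⁵ V/m.

E ≈ 0.955 MV/m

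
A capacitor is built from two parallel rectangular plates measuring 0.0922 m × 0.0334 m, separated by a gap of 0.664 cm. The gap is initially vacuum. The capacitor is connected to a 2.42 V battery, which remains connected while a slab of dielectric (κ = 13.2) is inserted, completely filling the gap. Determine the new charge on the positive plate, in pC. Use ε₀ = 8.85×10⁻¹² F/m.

A = 0.0922 × 0.0334 m² = 3.08×10⁻³ m².
Initially C₁ = ε₀A/d = 8.85×10⁻¹² × 3.08×10⁻³ / 6.64×10⁻³ = 4.10×10⁻¹² F.
Q₁ = 9.93×10⁻¹² C.
Battery connected ⇒ V is held fixed. C₂ = 13.2 C₁ and Q = CV, so Q₂/Q₁ = C₂/C₁ = 13.2.
Q₂ = 13.2 × 9.93×10⁻¹² = 1.31×10⁻¹⁰ C.

131 pC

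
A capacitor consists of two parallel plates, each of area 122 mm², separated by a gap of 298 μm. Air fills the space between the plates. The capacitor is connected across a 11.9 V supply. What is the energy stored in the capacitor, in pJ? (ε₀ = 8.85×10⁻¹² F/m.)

U ≈ 257 pJ

A = 122 mm² = 1.22×10⁻⁴ m².
C = ε₀A/d = 8.85×10⁻¹² × 1.22×10⁻⁴ / 2.98×10⁻⁴ = 3.62×10⁻¹² F.
U = ½CV² = ½ × 3.62×10⁻¹² × (11.9)² = 2.57×10⁻¹⁰ J.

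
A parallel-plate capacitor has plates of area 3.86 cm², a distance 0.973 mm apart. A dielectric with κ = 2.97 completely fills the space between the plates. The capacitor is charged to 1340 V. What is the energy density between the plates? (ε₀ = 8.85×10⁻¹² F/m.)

24.9 J/m³

E = V/d = 1340 / 9.73×10⁻⁴ = 1.38×10⁶ V/m.
u = ½κε₀E² = ½ × 2.97 × 8.85×10⁻¹² × (1.38×10⁶)² = 24.9 J/m³.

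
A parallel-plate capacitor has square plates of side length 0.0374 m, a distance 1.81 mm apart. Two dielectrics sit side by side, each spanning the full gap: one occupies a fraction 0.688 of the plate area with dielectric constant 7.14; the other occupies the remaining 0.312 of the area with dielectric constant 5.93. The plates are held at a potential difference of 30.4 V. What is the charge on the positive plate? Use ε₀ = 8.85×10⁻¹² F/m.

A = (0.0374 m)² = 1.40×10⁻³ m².
Side-by-side slabs ⇒ two capacitors in parallel, each spanning the full gap.
C₁ = κ₁ε₀A₁/d = 7.14 × 8.85×10⁻¹² × 9.62×10⁻⁴ / 1.81×10⁻³ = 3.36×10⁻¹¹ F.
C₂ = κ₂ε₀A₂/d = 5.93 × 8.85×10⁻¹² × 4.36×10⁻⁴ / 1.81×10⁻³ = 1.27×10⁻¹¹ F.
C = C₁ + C₂ = 4.63×10⁻¹¹ F.
Q = CV = 4.63×10⁻¹¹ × 30.4 = 1.41×10⁻⁹ C.

Q ≈ 1.41 nC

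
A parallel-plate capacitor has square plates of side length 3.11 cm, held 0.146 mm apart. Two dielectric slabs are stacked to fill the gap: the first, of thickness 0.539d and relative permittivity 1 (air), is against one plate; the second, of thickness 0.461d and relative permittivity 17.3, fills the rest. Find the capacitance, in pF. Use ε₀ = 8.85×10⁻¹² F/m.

C ≈ 104 pF

A = (3.11 cm)² = 9.67×10⁻⁴ m².
Stacked slabs ⇒ two capacitors in series, each with the full plate area.
C₁ = κ₁ε₀A/d₁ = 1.00 × 8.85×10⁻¹² × 9.67×10⁻⁴ / 7.87×10⁻⁵ = 1.09×10⁻¹⁰ F.
C₂ = κ₂ε₀A/d₂ = 17.3 × 8.85×10⁻¹² × 9.67×10⁻⁴ / 6.73×10⁻⁵ = 2.20×10⁻⁹ F.
C = (1/C₁ + 1/C₂)⁻¹ = 1.04×10⁻¹⁰ F.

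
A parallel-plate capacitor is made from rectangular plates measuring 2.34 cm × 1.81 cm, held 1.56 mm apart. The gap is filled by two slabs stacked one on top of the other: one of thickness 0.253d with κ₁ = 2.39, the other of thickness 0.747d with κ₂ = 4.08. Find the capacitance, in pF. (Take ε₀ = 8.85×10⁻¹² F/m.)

A = 2.34 × 1.81 cm² = 4.24×10⁻⁴ m².
Stacked slabs ⇒ two capacitors in series, each with the full plate area.
C₁ = κ₁ε₀A/d₁ = 2.39 × 8.85×10⁻¹² × 4.24×10⁻⁴ / 3.95×10⁻⁴ = 2.27×10⁻¹¹ F.
C₂ = κ₂ε₀A/d₂ = 4.08 × 8.85×10⁻¹² × 4.24×10⁻⁴ / 1.17×10⁻³ = 1.31×10⁻¹¹ F.
C = (1/C₁ + 1/C₂)⁻¹ = 8.32×10⁻¹² F.

C ≈ 8.32 pF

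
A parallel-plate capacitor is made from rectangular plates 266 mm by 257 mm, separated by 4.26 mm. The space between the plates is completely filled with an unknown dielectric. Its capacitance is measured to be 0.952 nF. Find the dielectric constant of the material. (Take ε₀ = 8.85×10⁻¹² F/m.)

6.70

A = 266 × 257 mm² = 6.84×10⁻² m².
κ = Cd/(ε₀A) = 9.52×10⁻¹⁰ × 4.26×10⁻³ / (8.85×10⁻¹² × 6.84×10⁻²) = 6.70.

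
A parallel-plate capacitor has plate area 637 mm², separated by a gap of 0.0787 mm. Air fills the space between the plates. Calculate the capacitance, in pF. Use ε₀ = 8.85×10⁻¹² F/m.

C ≈ 71.6 pF

A = 637 mm² = 6.37×10⁻⁴ m².
C = ε₀A/d = 8.85×10⁻¹² × 6.37×10⁻⁴ / 7.87×10⁻⁵ = 7.16×10⁻¹¹ F.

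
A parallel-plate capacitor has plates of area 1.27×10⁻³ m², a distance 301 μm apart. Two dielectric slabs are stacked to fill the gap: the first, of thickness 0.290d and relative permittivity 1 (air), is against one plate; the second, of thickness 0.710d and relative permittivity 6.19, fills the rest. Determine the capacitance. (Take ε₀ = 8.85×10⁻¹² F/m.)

Stacked slabs ⇒ two capacitors in series, each with the full plate area.
C₁ = κ₁ε₀A/d₁ = 1.00 × 8.85×10⁻¹² × 1.27×10⁻³ / 8.73×10⁻⁵ = 1.29×10⁻¹⁰ F.
C₂ = κ₂ε₀A/d₂ = 6.19 × 8.85×10⁻¹² × 1.27×10⁻³ / 2.14×10⁻⁴ = 3.26×10⁻¹⁰ F.
C = (1/C₁ + 1/C₂)⁻¹ = 9.23×10⁻¹¹ F.

C ≈ 92.3 pF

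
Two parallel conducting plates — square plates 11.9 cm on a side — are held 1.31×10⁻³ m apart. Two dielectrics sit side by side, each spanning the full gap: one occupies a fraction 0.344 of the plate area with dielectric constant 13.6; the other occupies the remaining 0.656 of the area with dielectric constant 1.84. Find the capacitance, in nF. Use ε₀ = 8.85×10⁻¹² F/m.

A = (11.9 cm)² = 1.42×10⁻² m².
Side-by-side slabs ⇒ two capacitors in parallel, each spanning the full gap.
C₁ = κ₁ε₀A₁/d = 13.6 × 8.85×10⁻¹² × 4.87×10⁻³ / 1.31×10⁻³ = 4.48×10⁻¹⁰ F.
C₂ = κ₂ε₀A₂/d = 1.84 × 8.85×10⁻¹² × 9.29×10⁻³ / 1.31×10⁻³ = 1.15×10⁻¹⁰ F.
C = C₁ + C₂ = 5.63×10⁻¹⁰ F.

C ≈ 0.563 nF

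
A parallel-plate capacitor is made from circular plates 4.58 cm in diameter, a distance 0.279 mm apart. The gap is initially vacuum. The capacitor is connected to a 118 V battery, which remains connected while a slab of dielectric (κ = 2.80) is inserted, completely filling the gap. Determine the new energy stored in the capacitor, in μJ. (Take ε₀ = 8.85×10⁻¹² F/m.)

A = π(4.58/2 cm)² = 1.65×10⁻³ m².
Initially C₁ = ε₀A/d = 8.85×10⁻¹² × 1.65×10⁻³ / 2.79×10⁻⁴ = 5.23×10⁻¹¹ F.
U₁ = 3.64×10⁻⁷ J.
Battery connected ⇒ V is held fixed. C₂ = 2.80 C₁ and U = ½CV², so U₂/U₁ = C₂/C₁ = 2.80.
U₂ = 2.80 × 3.64×10⁻⁷ = 1.02×10⁻⁶ J.

U ≈ 1.02 μJ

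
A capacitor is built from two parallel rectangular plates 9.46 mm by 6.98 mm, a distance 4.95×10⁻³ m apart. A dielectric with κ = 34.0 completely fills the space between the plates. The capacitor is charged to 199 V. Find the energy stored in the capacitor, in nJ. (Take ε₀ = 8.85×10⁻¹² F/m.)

A = 9.46 × 6.98 mm² = 6.60×10⁻⁵ m².
C = κε₀A/d = 34.0 × 8.85×10⁻¹² × 6.60×10⁻⁵ / 4.95×10⁻³ = 4.01×10⁻¹² F.
U = ½CV² = ½ × 4.01×10⁻¹² × (199)² = 7.95×10⁻⁸ J.

79.5 nJ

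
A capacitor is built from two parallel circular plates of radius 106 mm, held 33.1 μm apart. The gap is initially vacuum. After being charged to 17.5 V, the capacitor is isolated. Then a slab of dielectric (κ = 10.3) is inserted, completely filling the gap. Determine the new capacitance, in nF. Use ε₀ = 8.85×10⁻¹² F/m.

C ≈ 97.2 nF

A = π(106 mm)² = 3.53×10⁻² m².
Initially C₁ = ε₀A/d = 8.85×10⁻¹² × 3.53×10⁻² / 3.31×10⁻⁵ = 9.44×10⁻⁹ F.
C = κε₀A/d scales with κ, so C₂/C₁ = κ = 10.3.
C₂ = 10.3 × 9.44×10⁻⁹ = 9.72×10⁻⁸ F.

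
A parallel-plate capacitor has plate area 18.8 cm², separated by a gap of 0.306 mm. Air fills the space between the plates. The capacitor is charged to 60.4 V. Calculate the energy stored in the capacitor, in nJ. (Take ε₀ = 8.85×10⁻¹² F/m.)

U ≈ 99.2 nJ

A = 18.8 cm² = 1.88×10⁻³ m².
C = ε₀A/d = 8.85×10⁻¹² × 1.88×10⁻³ / 3.06×10⁻⁴ = 5.44×10⁻¹¹ F.
U = ½CV² = ½ × 5.44×10⁻¹¹ × (60.4)² = 9.92×10⁻⁸ J.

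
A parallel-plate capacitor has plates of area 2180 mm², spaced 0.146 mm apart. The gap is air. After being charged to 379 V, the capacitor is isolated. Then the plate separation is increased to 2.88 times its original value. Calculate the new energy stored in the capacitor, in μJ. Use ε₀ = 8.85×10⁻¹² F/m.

A = 2180 mm² = 2.18×10⁻³ m².
Initially C₁ = ε₀A/d = 8.85×10⁻¹² × 2.18×10⁻³ / 1.46×10⁻⁴ = 1.32×10⁻¹⁰ F.
U₁ = 9.49×10⁻⁶ J.
Isolated ⇒ Q is held fixed. C₂ = 0.347 C₁ and U = Q²/(2C), so U₂/U₁ = C₁/C₂ = 2.88.
U₂ = 2.88 × 9.49×10⁻⁶ = 2.73×10⁻⁵ J.

27.3 μJ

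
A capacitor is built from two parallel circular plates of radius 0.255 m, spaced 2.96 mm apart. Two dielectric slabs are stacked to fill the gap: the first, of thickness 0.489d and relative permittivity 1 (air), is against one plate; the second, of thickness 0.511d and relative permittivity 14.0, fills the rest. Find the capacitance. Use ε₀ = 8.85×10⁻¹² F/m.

A = π(0.255 m)² = 0.204 m².
Stacked slabs ⇒ two capacitors in series, each with the full plate area.
C₁ = κ₁ε₀A/d₁ = 1.00 × 8.85×10⁻¹² × 0.204 / 1.45×10⁻³ = 1.25×10⁻⁹ F.
C₂ = κ₂ε₀A/d₂ = 14.0 × 8.85×10⁻¹² × 0.204 / 1.51×10⁻³ = 1.67×10⁻⁸ F.
C = (1/C₁ + 1/C₂)⁻¹ = 1.16×10⁻⁹ F.

C ≈ 1.16 nF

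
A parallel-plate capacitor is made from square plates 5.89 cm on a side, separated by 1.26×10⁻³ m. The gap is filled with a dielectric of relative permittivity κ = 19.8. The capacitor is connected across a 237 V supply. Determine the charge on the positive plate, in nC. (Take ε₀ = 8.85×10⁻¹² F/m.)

A = (5.89 cm)² = 3.47×10⁻³ m².
C = κε₀A/d = 19.8 × 8.85×10⁻¹² × 3.47×10⁻³ / 1.26×10⁻³ = 4.82×10⁻¹⁰ F.
Q = CV = 4.82×10⁻¹⁰ × 237 = 1.14×10⁻⁷ C.

Q ≈ 114 nC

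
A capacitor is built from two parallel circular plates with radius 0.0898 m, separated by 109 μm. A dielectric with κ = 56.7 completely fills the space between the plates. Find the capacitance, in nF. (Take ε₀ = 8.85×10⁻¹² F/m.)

A = π(0.0898 m)² = 2.53×10⁻² m².
C = κε₀A/d = 56.7 × 8.85×10⁻¹² × 2.53×10⁻² / 1.09×10⁻⁴ = 1.17×10⁻⁷ F.

C ≈ 117 nF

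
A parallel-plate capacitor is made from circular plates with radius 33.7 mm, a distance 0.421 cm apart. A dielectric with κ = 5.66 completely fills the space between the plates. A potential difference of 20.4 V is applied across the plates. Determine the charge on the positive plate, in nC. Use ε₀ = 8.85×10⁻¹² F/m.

Q ≈ 0.866 nC

A = π(33.7 mm)² = 3.57×10⁻³ m².
C = κε₀A/d = 5.66 × 8.85×10⁻¹² × 3.57×10⁻³ / 4.21×10⁻³ = 4.25×10⁻¹¹ F.
Q = CV = 4.25×10⁻¹¹ × 20.4 = 8.66×10⁻¹⁰ C.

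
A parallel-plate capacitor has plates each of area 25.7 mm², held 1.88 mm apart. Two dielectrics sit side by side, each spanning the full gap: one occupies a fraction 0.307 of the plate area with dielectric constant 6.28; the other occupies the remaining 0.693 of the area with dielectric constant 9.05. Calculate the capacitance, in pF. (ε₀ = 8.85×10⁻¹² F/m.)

A = 25.7 mm² = 2.57×10⁻⁵ m².
Side-by-side slabs ⇒ two capacitors in parallel, each spanning the full gap.
C₁ = κ₁ε₀A₁/d = 6.28 × 8.85×10⁻¹² × 7.89×10⁻⁶ / 1.88×10⁻³ = 2.33×10⁻¹³ F.
C₂ = κ₂ε₀A₂/d = 9.05 × 8.85×10⁻¹² × 1.78×10⁻⁵ / 1.88×10⁻³ = 7.59×10⁻¹³ F.
C = C₁ + C₂ = 9.92×10⁻¹³ F.

0.992 pF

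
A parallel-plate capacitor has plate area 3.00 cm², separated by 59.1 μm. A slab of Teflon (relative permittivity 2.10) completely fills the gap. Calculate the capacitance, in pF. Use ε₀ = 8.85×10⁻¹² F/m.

C ≈ 94.3 pF

A = 3.00 cm² = 3.00×10⁻⁴ m².
C = κε₀A/d = 2.10 × 8.85×10⁻¹² × 3.00×10⁻⁴ / 5.91×10⁻⁵ = 9.43×10⁻¹¹ F.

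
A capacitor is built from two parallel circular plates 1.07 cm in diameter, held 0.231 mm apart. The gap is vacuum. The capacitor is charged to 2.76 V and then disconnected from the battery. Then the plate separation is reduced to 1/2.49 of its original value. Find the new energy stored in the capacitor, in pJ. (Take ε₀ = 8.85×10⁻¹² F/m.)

U ≈ 5.27 pJ

A = π(1.07/2 cm)² = 8.99×10⁻⁵ m².
Initially C₁ = ε₀A/d = 8.85×10⁻¹² × 8.99×10⁻⁵ / 2.31×10⁻⁴ = 3.44×10⁻¹² F.
U₁ = 1.31×10⁻¹¹ J.
Isolated ⇒ Q is held fixed. C₂ = 2.49 C₁ and U = Q²/(2C), so U₂/U₁ = C₁/C₂ = 0.402.
U₂ = 0.402 × 1.31×10⁻¹¹ = 5.27×10⁻¹² J.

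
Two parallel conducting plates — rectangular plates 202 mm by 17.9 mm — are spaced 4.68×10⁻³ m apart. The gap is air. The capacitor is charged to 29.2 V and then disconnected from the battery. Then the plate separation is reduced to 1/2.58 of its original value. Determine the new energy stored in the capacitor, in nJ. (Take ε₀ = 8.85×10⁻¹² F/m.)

A = 202 × 17.9 mm² = 3.62×10⁻³ m².
Initially C₁ = ε₀A/d = 8.85×10⁻¹² × 3.62×10⁻³ / 4.68×10⁻³ = 6.84×10⁻¹² F.
U₁ = 2.91×10⁻⁹ J.
Isolated ⇒ Q is held fixed. C₂ = 2.58 C₁ and U = Q²/(2C), so U₂/U₁ = C₁/C₂ = 0.388.
U₂ = 0.388 × 2.91×10⁻⁹ = 1.13×10⁻⁹ J.

U ≈ 1.13 nJ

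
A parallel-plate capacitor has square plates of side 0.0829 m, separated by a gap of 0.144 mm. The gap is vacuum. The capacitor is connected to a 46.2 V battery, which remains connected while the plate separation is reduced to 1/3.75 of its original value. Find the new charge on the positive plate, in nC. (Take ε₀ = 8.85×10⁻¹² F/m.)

73.2 nC

A = (0.0829 m)² = 6.87×10⁻³ m².
Initially C₁ = ε₀A/d = 8.85×10⁻¹² × 6.87×10⁻³ / 1.44×10⁻⁴ = 4.22×10⁻¹⁰ F.
Q₁ = 1.95×10⁻⁸ C.
Battery connected ⇒ V is held fixed. C₂ = 3.75 C₁ and Q = CV, so Q₂/Q₁ = C₂/C₁ = 3.75.
Q₂ = 3.75 × 1.95×10⁻⁸ = 7.32×10⁻⁸ C.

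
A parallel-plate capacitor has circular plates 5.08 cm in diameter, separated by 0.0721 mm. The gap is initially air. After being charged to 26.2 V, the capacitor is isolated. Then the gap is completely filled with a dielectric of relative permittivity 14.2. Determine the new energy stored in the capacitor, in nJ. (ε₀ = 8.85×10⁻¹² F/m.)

A = π(5.08/2 cm)² = 2.03×10⁻³ m².
Initially C₁ = ε₀A/d = 8.85×10⁻¹² × 2.03×10⁻³ / 7.21×10⁻⁵ = 2.49×10⁻¹⁰ F.
U₁ = 8.54×10⁻⁸ J.
Isolated ⇒ Q is held fixed. C₂ = 14.2 C₁ and U = Q²/(2C), so U₂/U₁ = C₁/C₂ = 0.0704.
U₂ = 0.0704 × 8.54×10⁻⁸ = 6.01×10⁻⁹ J.

U ≈ 6.01 nJ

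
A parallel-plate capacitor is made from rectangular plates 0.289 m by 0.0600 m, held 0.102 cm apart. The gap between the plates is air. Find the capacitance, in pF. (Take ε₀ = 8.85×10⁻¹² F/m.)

A = 0.289 × 0.0600 m² = 1.73×10⁻² m².
C = ε₀A/d = 8.85×10⁻¹² × 1.73×10⁻² / 1.02×10⁻³ = 1.50×10⁻¹⁰ F.

C ≈ 150 pF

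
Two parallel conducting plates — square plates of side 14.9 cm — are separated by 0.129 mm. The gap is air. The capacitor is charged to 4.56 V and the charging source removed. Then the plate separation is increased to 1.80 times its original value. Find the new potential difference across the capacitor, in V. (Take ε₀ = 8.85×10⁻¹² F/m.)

8.21 V

A = (14.9 cm)² = 2.22×10⁻² m².
Initially C₁ = ε₀A/d = 8.85×10⁻¹² × 2.22×10⁻² / 1.29×10⁻⁴ = 1.52×10⁻⁹ F.
V₁ = 4.56 V.
Isolated ⇒ Q is held fixed. C₂ = 0.556 C₁ and V = Q/C, so V₂/V₁ = C₁/C₂ = 1.80.
V₂ = 1.80 × 4.56 = 8.21 V.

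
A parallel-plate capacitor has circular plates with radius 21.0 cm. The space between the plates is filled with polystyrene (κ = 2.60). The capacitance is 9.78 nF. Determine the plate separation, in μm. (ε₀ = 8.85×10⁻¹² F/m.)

326 μm

A = π(21.0 cm)² = 0.139 m².
d = κε₀A/C = 2.60 × 8.85×10⁻¹² × 0.139 / 9.78×10⁻⁹ = 3.26×10⁻⁴ m.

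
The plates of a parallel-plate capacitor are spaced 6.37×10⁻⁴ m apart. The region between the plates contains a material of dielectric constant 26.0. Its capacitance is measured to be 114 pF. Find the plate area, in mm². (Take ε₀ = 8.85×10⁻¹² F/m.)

A = Cd/(κε₀) = 1.14×10⁻¹⁰ × 6.37×10⁻⁴ / (26.0 × 8.85×10⁻¹²) = 3.16×10⁻⁴ m².

A ≈ 316 mm²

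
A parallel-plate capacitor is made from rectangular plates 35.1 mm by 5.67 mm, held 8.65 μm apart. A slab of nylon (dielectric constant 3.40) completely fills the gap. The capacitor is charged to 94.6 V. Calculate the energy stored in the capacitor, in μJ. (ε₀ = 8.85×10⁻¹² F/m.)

A = 35.1 × 5.67 mm² = 1.99×10⁻⁴ m².
C = κε₀A/d = 3.40 × 8.85×10⁻¹² × 1.99×10⁻⁴ / 8.65×10⁻⁶ = 6.92×10⁻¹⁰ F.
U = ½CV² = ½ × 6.92×10⁻¹⁰ × (94.6)² = 3.10×10⁻⁶ J.

U ≈ 3.10 μJ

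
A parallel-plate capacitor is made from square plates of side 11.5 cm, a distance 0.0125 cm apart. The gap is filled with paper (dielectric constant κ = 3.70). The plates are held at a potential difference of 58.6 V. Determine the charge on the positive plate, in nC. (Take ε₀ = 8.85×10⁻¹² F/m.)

A = (11.5 cm)² = 1.32×10⁻² m².
C = κε₀A/d = 3.70 × 8.85×10⁻¹² × 1.32×10⁻² / 1.25×10⁻⁴ = 3.46×10⁻⁹ F.
Q = CV = 3.46×10⁻⁹ × 58.6 = 2.03×10⁻⁷ C.

203 nC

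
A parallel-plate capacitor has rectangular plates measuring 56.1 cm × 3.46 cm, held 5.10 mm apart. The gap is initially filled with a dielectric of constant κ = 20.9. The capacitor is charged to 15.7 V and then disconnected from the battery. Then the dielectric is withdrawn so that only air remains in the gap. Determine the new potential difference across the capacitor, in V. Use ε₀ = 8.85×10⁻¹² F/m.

328 V

A = 56.1 × 3.46 cm² = 1.94×10⁻² m².
Initially C₁ = κε₀A/d = 20.9 × 8.85×10⁻¹² × 1.94×10⁻² / 5.10×10⁻³ = 7.04×10⁻¹⁰ F.
V₁ = 15.7 V.
Isolated ⇒ Q is held fixed. C₂ = 0.0478 C₁ and V = Q/C, so V₂/V₁ = C₁/C₂ = 20.9.
V₂ = 20.9 × 15.7 = 3.28×10² V.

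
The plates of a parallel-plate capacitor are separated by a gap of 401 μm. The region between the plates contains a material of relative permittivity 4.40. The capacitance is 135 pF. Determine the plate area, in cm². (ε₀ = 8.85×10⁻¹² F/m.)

A ≈ 13.9 cm²

A = Cd/(κε₀) = 1.35×10⁻¹⁰ × 4.01×10⁻⁴ / (4.40 × 8.85×10⁻¹²) = 1.39×10⁻³ m².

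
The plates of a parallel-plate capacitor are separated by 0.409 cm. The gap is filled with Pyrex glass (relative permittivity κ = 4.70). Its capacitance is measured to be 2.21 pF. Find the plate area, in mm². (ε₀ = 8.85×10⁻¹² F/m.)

217 mm²

A = Cd/(κε₀) = 2.21×10⁻¹² × 4.09×10⁻³ / (4.70 × 8.85×10⁻¹²) = 2.17×10⁻⁴ m².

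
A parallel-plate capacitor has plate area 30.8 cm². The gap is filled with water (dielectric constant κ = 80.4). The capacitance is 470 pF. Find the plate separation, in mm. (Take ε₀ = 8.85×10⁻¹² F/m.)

d ≈ 4.66 mm

A = 30.8 cm² = 3.08×10⁻³ m².
d = κε₀A/C = 80.4 × 8.85×10⁻¹² × 3.08×10⁻³ / 4.70×10⁻¹⁰ = 4.66×10⁻³ m.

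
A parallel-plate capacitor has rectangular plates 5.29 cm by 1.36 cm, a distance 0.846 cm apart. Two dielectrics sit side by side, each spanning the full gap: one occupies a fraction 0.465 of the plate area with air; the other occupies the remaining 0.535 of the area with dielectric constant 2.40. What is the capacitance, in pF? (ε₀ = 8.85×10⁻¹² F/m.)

A = 5.29 × 1.36 cm² = 7.19×10⁻⁴ m².
Side-by-side slabs ⇒ two capacitors in parallel, each spanning the full gap.
C₁ = κ₁ε₀A₁/d = 1.00 × 8.85×10⁻¹² × 3.35×10⁻⁴ / 8.46×10⁻³ = 3.50×10⁻¹³ F.
C₂ = κ₂ε₀A₂/d = 2.40 × 8.85×10⁻¹² × 3.85×10⁻⁴ / 8.46×10⁻³ = 9.66×10⁻¹³ F.
C = C₁ + C₂ = 1.32×10⁻¹² F.

1.32 pF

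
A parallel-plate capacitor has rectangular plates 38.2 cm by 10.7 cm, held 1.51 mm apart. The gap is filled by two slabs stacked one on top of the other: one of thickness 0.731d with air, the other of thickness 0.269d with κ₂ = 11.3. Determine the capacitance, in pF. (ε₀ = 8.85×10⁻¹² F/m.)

A = 38.2 × 10.7 cm² = 4.09×10⁻² m².
Stacked slabs ⇒ two capacitors in series, each with the full plate area.
C₁ = κ₁ε₀A/d₁ = 1.00 × 8.85×10⁻¹² × 4.09×10⁻² / 1.10×10⁻³ = 3.28×10⁻¹⁰ F.
C₂ = κ₂ε₀A/d₂ = 11.3 × 8.85×10⁻¹² × 4.09×10⁻² / 4.06×10⁻⁴ = 1.01×10⁻⁸ F.
C = (1/C₁ + 1/C₂)⁻¹ = 3.17×10⁻¹⁰ F.

C ≈ 317 pF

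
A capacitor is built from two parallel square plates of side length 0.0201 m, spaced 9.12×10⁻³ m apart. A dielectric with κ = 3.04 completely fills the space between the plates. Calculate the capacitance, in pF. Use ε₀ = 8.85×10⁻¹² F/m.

A = (0.0201 m)² = 4.04×10⁻⁴ m².
C = κε₀A/d = 3.04 × 8.85×10⁻¹² × 4.04×10⁻⁴ / 9.12×10⁻³ = 1.19×10⁻¹² F.

1.19 pF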